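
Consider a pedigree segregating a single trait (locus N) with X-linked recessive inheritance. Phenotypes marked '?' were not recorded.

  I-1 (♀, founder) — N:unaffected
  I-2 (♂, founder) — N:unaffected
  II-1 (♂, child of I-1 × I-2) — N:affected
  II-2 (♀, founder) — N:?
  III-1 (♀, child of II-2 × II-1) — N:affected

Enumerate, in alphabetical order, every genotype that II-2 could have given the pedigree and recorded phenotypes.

N/I-1 un ·: X^NX^n
N/I-2 un ·: X^NY
N/II-1 aff I-1×I-2: X^nY
N/II-2 ? ·: X^NX^n|X^nX^n
N/III-1 aff II-2×II-1: X^nX^n
⇒ N over [I-1,I-2,II-1,II-2,III-1]: 2 consistent

II-2 ∈ {X^NX^n, X^nX^n}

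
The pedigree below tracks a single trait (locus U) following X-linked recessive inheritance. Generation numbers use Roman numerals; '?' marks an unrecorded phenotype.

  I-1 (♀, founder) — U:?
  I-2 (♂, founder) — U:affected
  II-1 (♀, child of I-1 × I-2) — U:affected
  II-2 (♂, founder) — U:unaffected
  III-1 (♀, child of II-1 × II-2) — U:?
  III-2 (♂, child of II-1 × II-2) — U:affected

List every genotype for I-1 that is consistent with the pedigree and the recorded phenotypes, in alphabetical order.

U/I-1 ? ·: X^UX^u|X^uX^u
U/I-2 aff ·: X^uY
U/II-1 aff I-1×I-2: X^uX^u
U/II-2 un ·: X^UY
U/III-1 ? II-1×II-2: X^UX^u
U/III-2 aff II-1×II-2: X^uY
⇒ U over [I-1,I-2,II-1,II-2,III-1,III-2]: 2 consistent

I-1 ∈ {X^UX^u, X^uX^u}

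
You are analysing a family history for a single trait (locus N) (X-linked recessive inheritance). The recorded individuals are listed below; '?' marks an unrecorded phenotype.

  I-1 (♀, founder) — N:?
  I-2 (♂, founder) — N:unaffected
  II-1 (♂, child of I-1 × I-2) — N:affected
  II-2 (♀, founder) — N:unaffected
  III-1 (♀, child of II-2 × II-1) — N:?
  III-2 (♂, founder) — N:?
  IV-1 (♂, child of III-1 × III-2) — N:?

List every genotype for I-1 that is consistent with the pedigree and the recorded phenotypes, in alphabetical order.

I-1 ∈ {X^NX^n, X^nX^n}

N/I-1 ? ·: X^NX^n|X^nX^n
N/I-2 un ·: X^NY
N/II-1 aff I-1×I-2: X^nY
N/II-2 un ·: X^NX^N|X^NX^n
N/III-1 ? II-2×II-1: X^NX^n|X^nX^n
N/III-2 ? ·: X^NY|X^nY
N/IV-1 ? III-1×III-2: X^NY|X^nY
⇒ N over [I-1,I-2,II-1,II-2,III-1,III-2,IV-1]: 20 consistent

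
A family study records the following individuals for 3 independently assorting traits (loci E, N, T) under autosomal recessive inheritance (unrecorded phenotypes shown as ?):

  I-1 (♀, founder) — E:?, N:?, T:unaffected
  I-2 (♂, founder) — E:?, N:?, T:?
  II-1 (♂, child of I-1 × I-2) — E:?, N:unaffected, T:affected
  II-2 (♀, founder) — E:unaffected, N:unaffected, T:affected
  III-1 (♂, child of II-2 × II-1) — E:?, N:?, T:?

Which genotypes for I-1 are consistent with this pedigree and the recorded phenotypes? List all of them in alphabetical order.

E/I-1 ? ·: EE|Ee|ee
E/I-2 ? ·: EE|Ee|ee
E/II-1 ? I-1×I-2: EE|Ee|ee
E/II-2 un ·: EE|Ee
E/III-1 ? II-2×II-1: EE|Ee|ee
⇒ E over [I-1,I-2,II-1,II-2,III-1]: 59 consistent
N/I-1 ? ·: NN|Nn|nn
N/I-2 ? ·: NN|Nn|nn
N/II-1 un I-1×I-2: NN|Nn
N/II-2 un ·: NN|Nn
N/III-1 ? II-2×II-1: NN|Nn|nn
⇒ N over [I-1,I-2,II-1,II-2,III-1]: 47 consistent
T/I-1 un ·: Tt
T/I-2 ? ·: Tt|tt
T/II-1 aff I-1×I-2: tt
T/II-2 aff ·: tt
T/III-1 ? II-2×II-1: tt
⇒ T over [I-1,I-2,II-1,II-2,III-1]: 2 consistent

I-1 ∈ {EE NN Tt, EE Nn Tt, EE nn Tt, Ee NN Tt, Ee Nn Tt, Ee nn Tt, ee NN Tt, ee Nn Tt, ee nn Tt}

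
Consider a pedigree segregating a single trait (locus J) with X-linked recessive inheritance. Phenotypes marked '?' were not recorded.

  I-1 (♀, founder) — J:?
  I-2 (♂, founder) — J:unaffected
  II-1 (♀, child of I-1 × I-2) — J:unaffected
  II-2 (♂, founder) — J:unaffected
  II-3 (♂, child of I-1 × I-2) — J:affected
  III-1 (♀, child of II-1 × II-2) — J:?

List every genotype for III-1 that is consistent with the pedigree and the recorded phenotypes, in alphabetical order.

J/I-1 ? ·: X^JX^j|X^jX^j
J/I-2 un ·: X^JY
J/II-1 un I-1×I-2: X^JX^J|X^JX^j
J/II-2 un ·: X^JY
J/II-3 aff I-1×I-2: X^jY
J/III-1 ? II-1×II-2: X^JX^J|X^JX^j
⇒ J over [I-1,I-2,II-1,II-2,II-3,III-1]: 5 consistent

III-1 ∈ {X^JX^J, X^JX^j}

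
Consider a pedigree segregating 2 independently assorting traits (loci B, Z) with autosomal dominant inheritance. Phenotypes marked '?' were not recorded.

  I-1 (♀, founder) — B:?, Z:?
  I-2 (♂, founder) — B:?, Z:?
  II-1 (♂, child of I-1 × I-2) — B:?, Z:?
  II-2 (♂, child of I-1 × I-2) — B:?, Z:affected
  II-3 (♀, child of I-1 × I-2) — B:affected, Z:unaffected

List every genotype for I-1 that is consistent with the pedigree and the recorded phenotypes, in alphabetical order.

B/I-1 ? ·: bb|Bb|BB
B/I-2 ? ·: bb|Bb|BB
B/II-1 ? I-1×I-2: bb|Bb|BB
B/II-2 ? I-1×I-2: bb|Bb|BB
B/II-3 aff I-1×I-2: Bb|BB
⇒ B over [I-1,I-2,II-1,II-2,II-3]: 45 consistent
Z/I-1 ? ·: zz|Zz
Z/I-2 ? ·: zz|Zz
Z/II-1 ? I-1×I-2: zz|Zz|ZZ
Z/II-2 aff I-1×I-2: Zz|ZZ
Z/II-3 un I-1×I-2: zz
⇒ Z over [I-1,I-2,II-1,II-2,II-3]: 10 consistent

I-1 ∈ {BB Zz, BB zz, Bb Zz, Bb zz, bb Zz, bb zz}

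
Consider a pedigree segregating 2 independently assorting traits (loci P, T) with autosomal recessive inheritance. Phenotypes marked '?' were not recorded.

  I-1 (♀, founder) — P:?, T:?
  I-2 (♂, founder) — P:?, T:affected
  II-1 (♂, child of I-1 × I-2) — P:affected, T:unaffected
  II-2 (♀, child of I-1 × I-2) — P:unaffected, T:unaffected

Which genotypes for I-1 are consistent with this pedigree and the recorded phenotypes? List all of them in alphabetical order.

I-1 ∈ {Pp TT, Pp Tt, pp TT, pp Tt}

P/I-1 ? ·: Pp|pp
P/I-2 ? ·: Pp|pp
P/II-1 aff I-1×I-2: pp
P/II-2 un I-1×I-2: PP|Pp
⇒ P over [I-1,I-2,II-1,II-2]: 4 consistent
T/I-1 ? ·: TT|Tt
T/I-2 aff ·: tt
T/II-1 un I-1×I-2: Tt
T/II-2 un I-1×I-2: Tt
⇒ T over [I-1,I-2,II-1,II-2]: 2 consistent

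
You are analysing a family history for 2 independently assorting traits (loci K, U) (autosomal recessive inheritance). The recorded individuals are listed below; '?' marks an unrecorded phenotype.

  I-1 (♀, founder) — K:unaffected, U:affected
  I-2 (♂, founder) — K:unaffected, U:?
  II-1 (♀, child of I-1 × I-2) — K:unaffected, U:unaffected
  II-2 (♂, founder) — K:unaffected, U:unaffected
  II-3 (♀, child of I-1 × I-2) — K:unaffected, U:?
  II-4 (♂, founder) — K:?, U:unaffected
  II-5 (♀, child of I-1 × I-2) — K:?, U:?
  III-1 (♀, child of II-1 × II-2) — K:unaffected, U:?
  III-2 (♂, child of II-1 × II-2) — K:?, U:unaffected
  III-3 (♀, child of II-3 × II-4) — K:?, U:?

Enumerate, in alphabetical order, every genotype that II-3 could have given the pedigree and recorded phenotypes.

II-3 ∈ {KK Uu, KK uu, Kk Uu, Kk uu}

K/I-1 un ·: KK|Kk
K/I-2 un ·: KK|Kk
K/II-1 un I-1×I-2: KK|Kk
K/II-2 un ·: KK|Kk
K/II-3 un I-1×I-2: KK|Kk
K/II-4 ? ·: KK|Kk|kk
K/II-5 ? I-1×I-2: KK|Kk|kk
K/III-1 un II-1×II-2: KK|Kk
K/III-2 ? II-1×II-2: KK|Kk|kk
K/III-3 ? II-3×II-4: KK|Kk|kk
⇒ K over [I-1,I-2,II-1,II-2,II-3,II-4,II-5,III-1,III-2,III-3]: 1175 consistent
U/I-1 aff ·: uu
U/I-2 ? ·: UU|Uu
U/II-1 un I-1×I-2: Uu
U/II-2 un ·: UU|Uu
U/II-3 ? I-1×I-2: Uu|uu
U/II-4 un ·: UU|Uu
U/II-5 ? I-1×I-2: Uu|uu
U/III-1 ? II-1×II-2: UU|Uu|uu
U/III-2 un II-1×II-2: UU|Uu
U/III-3 ? II-3×II-4: UU|Uu|uu
⇒ U over [I-1,I-2,II-1,II-2,II-3,II-4,II-5,III-1,III-2,III-3]: 210 consistent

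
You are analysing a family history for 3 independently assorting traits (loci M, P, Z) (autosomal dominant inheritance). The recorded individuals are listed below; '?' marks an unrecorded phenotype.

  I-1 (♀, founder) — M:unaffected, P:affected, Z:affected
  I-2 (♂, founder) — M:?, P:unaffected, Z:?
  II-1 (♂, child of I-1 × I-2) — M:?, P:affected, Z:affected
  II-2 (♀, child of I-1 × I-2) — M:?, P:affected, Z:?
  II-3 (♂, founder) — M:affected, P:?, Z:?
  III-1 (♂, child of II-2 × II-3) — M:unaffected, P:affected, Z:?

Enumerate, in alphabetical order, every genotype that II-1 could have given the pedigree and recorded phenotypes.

M/I-1 un ·: mm
M/I-2 ? ·: mm|Mm|MM
M/II-1 ? I-1×I-2: mm|Mm
M/II-2 ? I-1×I-2: mm|Mm
M/II-3 aff ·: Mm
M/III-1 un II-2×II-3: mm
⇒ M over [I-1,I-2,II-1,II-2,II-3,III-1]: 6 consistent
P/I-1 aff ·: Pp|PP
P/I-2 un ·: pp
P/II-1 aff I-1×I-2: Pp
P/II-2 aff I-1×I-2: Pp
P/II-3 ? ·: pp|Pp|PP
P/III-1 aff II-2×II-3: Pp|PP
⇒ P over [I-1,I-2,II-1,II-2,II-3,III-1]: 10 consistent
Z/I-1 aff ·: Zz|ZZ
Z/I-2 ? ·: zz|Zz|ZZ
Z/II-1 aff I-1×I-2: Zz|ZZ
Z/II-2 ? I-1×I-2: zz|Zz|ZZ
Z/II-3 ? ·: zz|Zz|ZZ
Z/III-1 ? II-2×II-3: zz|Zz|ZZ
⇒ Z over [I-1,I-2,II-1,II-2,II-3,III-1]: 96 consistent

II-1 ∈ {Mm Pp ZZ, Mm Pp Zz, mm Pp ZZ, mm Pp Zz}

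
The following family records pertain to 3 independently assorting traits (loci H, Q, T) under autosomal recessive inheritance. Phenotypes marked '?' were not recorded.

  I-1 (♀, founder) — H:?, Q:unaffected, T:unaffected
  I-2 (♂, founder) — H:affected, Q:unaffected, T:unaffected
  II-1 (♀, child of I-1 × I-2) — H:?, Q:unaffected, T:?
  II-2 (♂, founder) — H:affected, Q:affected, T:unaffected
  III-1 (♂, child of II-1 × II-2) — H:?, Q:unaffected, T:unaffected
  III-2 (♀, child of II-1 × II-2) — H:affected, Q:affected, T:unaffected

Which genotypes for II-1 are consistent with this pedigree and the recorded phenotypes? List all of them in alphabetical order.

II-1 ∈ {Hh Qq TT, Hh Qq Tt, Hh Qq tt, hh Qq TT, hh Qq Tt, hh Qq tt}

H/I-1 ? ·: HH|Hh|hh
H/I-2 aff ·: hh
H/II-1 ? I-1×I-2: Hh|hh
H/II-2 aff ·: hh
H/III-1 ? II-1×II-2: Hh|hh
H/III-2 aff II-1×II-2: hh
⇒ H over [I-1,I-2,II-1,II-2,III-1,III-2]: 6 consistent
Q/I-1 un ·: QQ|Qq
Q/I-2 un ·: QQ|Qq
Q/II-1 un I-1×I-2: Qq
Q/II-2 aff ·: qq
Q/III-1 un II-1×II-2: Qq
Q/III-2 aff II-1×II-2: qq
⇒ Q over [I-1,I-2,II-1,II-2,III-1,III-2]: 3 consistent
T/I-1 un ·: TT|Tt
T/I-2 un ·: TT|Tt
T/II-1 ? I-1×I-2: TT|Tt|tt
T/II-2 un ·: TT|Tt
T/III-1 un II-1×II-2: TT|Tt
T/III-2 un II-1×II-2: TT|Tt
⇒ T over [I-1,I-2,II-1,II-2,III-1,III-2]: 46 consistent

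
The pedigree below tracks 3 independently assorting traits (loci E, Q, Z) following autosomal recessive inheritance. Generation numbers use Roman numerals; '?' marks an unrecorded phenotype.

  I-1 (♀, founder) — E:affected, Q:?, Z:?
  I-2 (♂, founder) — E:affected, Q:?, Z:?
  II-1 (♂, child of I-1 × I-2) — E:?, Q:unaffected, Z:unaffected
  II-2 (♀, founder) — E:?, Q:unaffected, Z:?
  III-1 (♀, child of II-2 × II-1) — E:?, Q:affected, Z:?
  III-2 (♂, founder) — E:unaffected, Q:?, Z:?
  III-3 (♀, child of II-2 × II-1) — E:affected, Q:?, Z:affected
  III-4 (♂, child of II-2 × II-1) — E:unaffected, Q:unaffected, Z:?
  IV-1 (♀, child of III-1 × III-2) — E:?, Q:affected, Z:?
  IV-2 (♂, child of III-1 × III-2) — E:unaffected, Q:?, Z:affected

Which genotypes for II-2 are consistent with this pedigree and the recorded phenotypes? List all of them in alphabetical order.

II-2 ∈ {Ee Qq Zz, Ee Qq zz}

E/I-1 aff ·: ee
E/I-2 aff ·: ee
E/II-1 ? I-1×I-2: ee
E/II-2 ? ·: Ee
E/III-1 ? II-2×II-1: Ee|ee
E/III-2 un ·: EE|Ee
E/III-3 aff II-2×II-1: ee
E/III-4 un II-2×II-1: Ee
E/IV-1 ? III-1×III-2: EE|Ee|ee
E/IV-2 un III-1×III-2: EE|Ee
⇒ E over [I-1,I-2,II-1,II-2,III-1,III-2,III-3,III-4,IV-1,IV-2]: 13 consistent
Q/I-1 ? ·: QQ|Qq|qq
Q/I-2 ? ·: QQ|Qq|qq
Q/II-1 un I-1×I-2: Qq
Q/II-2 un ·: Qq
Q/III-1 aff II-2×II-1: qq
Q/III-2 ? ·: Qq|qq
Q/III-3 ? II-2×II-1: QQ|Qq|qq
Q/III-4 un II-2×II-1: QQ|Qq
Q/IV-1 aff III-1×III-2: qq
Q/IV-2 ? III-1×III-2: Qq|qq
⇒ Q over [I-1,I-2,II-1,II-2,III-1,III-2,III-3,III-4,IV-1,IV-2]: 126 consistent
Z/I-1 ? ·: ZZ|Zz|zz
Z/I-2 ? ·: ZZ|Zz|zz
Z/II-1 un I-1×I-2: Zz
Z/II-2 ? ·: Zz|zz
Z/III-1 ? II-2×II-1: Zz|zz
Z/III-2 ? ·: Zz|zz
Z/III-3 aff II-2×II-1: zz
Z/III-4 ? II-2×II-1: ZZ|Zz|zz
Z/IV-1 ? III-1×III-2: ZZ|Zz|zz
Z/IV-2 aff III-1×III-2: zz
⇒ Z over [I-1,I-2,II-1,II-2,III-1,III-2,III-3,III-4,IV-1,IV-2]: 280 consistent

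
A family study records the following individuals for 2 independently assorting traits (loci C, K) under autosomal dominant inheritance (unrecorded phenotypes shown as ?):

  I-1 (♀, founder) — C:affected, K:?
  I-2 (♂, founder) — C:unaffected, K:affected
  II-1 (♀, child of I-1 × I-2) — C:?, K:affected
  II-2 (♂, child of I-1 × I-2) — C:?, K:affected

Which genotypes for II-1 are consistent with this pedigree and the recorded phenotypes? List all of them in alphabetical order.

II-1 ∈ {Cc KK, Cc Kk, cc KK, cc Kk}

C/I-1 aff ·: Cc|CC
C/I-2 un ·: cc
C/II-1 ? I-1×I-2: cc|Cc
C/II-2 ? I-1×I-2: cc|Cc
⇒ C over [I-1,I-2,II-1,II-2]: 5 consistent
K/I-1 ? ·: kk|Kk|KK
K/I-2 aff ·: Kk|KK
K/II-1 aff I-1×I-2: Kk|KK
K/II-2 aff I-1×I-2: Kk|KK
⇒ K over [I-1,I-2,II-1,II-2]: 15 consistent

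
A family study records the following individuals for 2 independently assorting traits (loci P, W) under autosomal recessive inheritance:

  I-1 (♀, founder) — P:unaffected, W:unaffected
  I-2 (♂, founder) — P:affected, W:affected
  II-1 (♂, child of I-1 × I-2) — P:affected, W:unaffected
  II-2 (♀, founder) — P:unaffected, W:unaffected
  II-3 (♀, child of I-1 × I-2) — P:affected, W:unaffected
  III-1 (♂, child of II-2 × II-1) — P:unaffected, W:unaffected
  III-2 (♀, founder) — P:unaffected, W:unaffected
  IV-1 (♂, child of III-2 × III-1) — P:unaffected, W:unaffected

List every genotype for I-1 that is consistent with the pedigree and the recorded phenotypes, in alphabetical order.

I-1 ∈ {Pp WW, Pp Ww}

P/I-1 un ·: Pp
P/I-2 aff ·: pp
P/II-1 aff I-1×I-2: pp
P/II-2 un ·: PP|Pp
P/II-3 aff I-1×I-2: pp
P/III-1 un II-2×II-1: Pp
P/III-2 un ·: PP|Pp
P/IV-1 un III-2×III-1: PP|Pp
⇒ P over [I-1,I-2,II-1,II-2,II-3,III-1,III-2,IV-1]: 8 consistent
W/I-1 un ·: WW|Ww
W/I-2 aff ·: ww
W/II-1 un I-1×I-2: Ww
W/II-2 un ·: WW|Ww
W/II-3 un I-1×I-2: Ww
W/III-1 un II-2×II-1: WW|Ww
W/III-2 un ·: WW|Ww
W/IV-1 un III-2×III-1: WW|Ww
⇒ W over [I-1,I-2,II-1,II-2,II-3,III-1,III-2,IV-1]: 28 consistent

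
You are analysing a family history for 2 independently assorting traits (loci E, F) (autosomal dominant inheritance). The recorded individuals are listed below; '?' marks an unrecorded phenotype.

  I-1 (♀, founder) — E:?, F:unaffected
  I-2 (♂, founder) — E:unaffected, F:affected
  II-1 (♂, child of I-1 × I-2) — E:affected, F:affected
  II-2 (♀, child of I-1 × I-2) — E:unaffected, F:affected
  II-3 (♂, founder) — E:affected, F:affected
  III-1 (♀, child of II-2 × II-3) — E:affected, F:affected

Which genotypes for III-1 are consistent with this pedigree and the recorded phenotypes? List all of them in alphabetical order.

E/I-1 ? ·: Ee
E/I-2 un ·: ee
E/II-1 aff I-1×I-2: Ee
E/II-2 un I-1×I-2: ee
E/II-3 aff ·: Ee|EE
E/III-1 aff II-2×II-3: Ee
⇒ E over [I-1,I-2,II-1,II-2,II-3,III-1]: 2 consistent
F/I-1 un ·: ff
F/I-2 aff ·: Ff|FF
F/II-1 aff I-1×I-2: Ff
F/II-2 aff I-1×I-2: Ff
F/II-3 aff ·: Ff|FF
F/III-1 aff II-2×II-3: Ff|FF
⇒ F over [I-1,I-2,II-1,II-2,II-3,III-1]: 8 consistent

III-1 ∈ {Ee FF, Ee Ff}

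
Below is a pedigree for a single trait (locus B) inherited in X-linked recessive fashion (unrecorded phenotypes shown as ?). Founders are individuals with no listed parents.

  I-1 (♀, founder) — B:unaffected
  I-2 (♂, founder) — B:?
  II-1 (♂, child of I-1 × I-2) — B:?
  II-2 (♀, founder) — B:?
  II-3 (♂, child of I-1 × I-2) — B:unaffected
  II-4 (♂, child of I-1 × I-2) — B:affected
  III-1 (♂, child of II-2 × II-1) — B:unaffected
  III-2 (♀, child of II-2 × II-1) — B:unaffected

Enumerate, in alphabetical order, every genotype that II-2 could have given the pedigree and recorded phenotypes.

B/I-1 un ·: X^BX^b
B/I-2 ? ·: X^BY|X^bY
B/II-1 ? I-1×I-2: X^BY|X^bY
B/II-2 ? ·: X^BX^B|X^BX^b
B/II-3 un I-1×I-2: X^BY
B/II-4 aff I-1×I-2: X^bY
B/III-1 un II-2×II-1: X^BY
B/III-2 un II-2×II-1: X^BX^B|X^BX^b
⇒ B over [I-1,I-2,II-1,II-2,II-3,II-4,III-1,III-2]: 10 consistent

II-2 ∈ {X^BX^B, X^BX^b}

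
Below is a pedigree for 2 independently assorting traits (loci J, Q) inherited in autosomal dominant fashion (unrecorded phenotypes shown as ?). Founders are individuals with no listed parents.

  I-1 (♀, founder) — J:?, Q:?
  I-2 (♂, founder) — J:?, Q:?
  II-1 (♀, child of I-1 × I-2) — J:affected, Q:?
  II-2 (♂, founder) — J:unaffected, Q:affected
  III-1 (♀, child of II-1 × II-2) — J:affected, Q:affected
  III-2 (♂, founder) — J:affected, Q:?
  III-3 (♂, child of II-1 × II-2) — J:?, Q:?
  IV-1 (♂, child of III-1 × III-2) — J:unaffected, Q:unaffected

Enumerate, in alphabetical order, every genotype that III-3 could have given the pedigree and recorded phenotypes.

III-3 ∈ {Jj QQ, Jj Qq, Jj qq, jj QQ, jj Qq, jj qq}

J/I-1 ? ·: jj|Jj|JJ
J/I-2 ? ·: jj|Jj|JJ
J/II-1 aff I-1×I-2: Jj|JJ
J/II-2 un ·: jj
J/III-1 aff II-1×II-2: Jj
J/III-2 aff ·: Jj
J/III-3 ? II-1×II-2: jj|Jj
J/IV-1 un III-1×III-2: jj
⇒ J over [I-1,I-2,II-1,II-2,III-1,III-2,III-3,IV-1]: 18 consistent
Q/I-1 ? ·: qq|Qq|QQ
Q/I-2 ? ·: qq|Qq|QQ
Q/II-1 ? I-1×I-2: qq|Qq|QQ
Q/II-2 aff ·: Qq|QQ
Q/III-1 aff II-1×II-2: Qq
Q/III-2 ? ·: qq|Qq
Q/III-3 ? II-1×II-2: qq|Qq|QQ
Q/IV-1 un III-1×III-2: qq
⇒ Q over [I-1,I-2,II-1,II-2,III-1,III-2,III-3,IV-1]: 110 consistent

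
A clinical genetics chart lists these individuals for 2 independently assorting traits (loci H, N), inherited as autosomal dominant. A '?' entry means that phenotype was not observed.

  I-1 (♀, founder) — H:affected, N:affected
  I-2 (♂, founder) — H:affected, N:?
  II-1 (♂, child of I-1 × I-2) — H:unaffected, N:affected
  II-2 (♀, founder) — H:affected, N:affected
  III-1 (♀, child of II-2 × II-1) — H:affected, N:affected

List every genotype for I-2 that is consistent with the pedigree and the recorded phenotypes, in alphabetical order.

I-2 ∈ {Hh NN, Hh Nn, Hh nn}

H/I-1 aff ·: Hh
H/I-2 aff ·: Hh
H/II-1 un I-1×I-2: hh
H/II-2 aff ·: Hh|HH
H/III-1 aff II-2×II-1: Hh
⇒ H over [I-1,I-2,II-1,II-2,III-1]: 2 consistent
N/I-1 aff ·: Nn|NN
N/I-2 ? ·: nn|Nn|NN
N/II-1 aff I-1×I-2: Nn|NN
N/II-2 aff ·: Nn|NN
N/III-1 aff II-2×II-1: Nn|NN
⇒ N over [I-1,I-2,II-1,II-2,III-1]: 32 consistent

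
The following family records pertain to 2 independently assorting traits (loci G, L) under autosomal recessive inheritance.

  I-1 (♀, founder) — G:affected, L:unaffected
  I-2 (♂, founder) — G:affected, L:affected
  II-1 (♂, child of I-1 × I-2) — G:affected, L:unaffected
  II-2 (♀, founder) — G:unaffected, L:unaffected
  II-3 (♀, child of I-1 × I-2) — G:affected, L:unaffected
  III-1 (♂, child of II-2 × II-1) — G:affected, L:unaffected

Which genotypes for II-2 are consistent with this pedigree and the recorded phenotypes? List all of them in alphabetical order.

II-2 ∈ {Gg LL, Gg Ll}

G/I-1 aff ·: gg
G/I-2 aff ·: gg
G/II-1 aff I-1×I-2: gg
G/II-2 un ·: Gg
G/II-3 aff I-1×I-2: gg
G/III-1 aff II-2×II-1: gg
⇒ G over [I-1,I-2,II-1,II-2,II-3,III-1]: 1 consistent
L/I-1 un ·: LL|Ll
L/I-2 aff ·: ll
L/II-1 un I-1×I-2: Ll
L/II-2 un ·: LL|Ll
L/II-3 un I-1×I-2: Ll
L/III-1 un II-2×II-1: LL|Ll
⇒ L over [I-1,I-2,II-1,II-2,II-3,III-1]: 8 consistent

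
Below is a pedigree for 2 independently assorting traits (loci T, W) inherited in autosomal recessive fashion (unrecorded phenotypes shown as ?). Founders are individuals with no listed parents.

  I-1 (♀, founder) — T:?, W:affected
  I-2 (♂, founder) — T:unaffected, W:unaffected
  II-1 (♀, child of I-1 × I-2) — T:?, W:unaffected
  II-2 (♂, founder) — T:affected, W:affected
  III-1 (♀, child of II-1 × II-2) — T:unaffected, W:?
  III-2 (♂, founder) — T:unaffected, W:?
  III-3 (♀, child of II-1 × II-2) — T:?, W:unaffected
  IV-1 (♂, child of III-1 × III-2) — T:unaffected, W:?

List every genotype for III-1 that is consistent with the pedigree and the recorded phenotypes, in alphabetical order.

T/I-1 ? ·: TT|Tt|tt
T/I-2 un ·: TT|Tt
T/II-1 ? I-1×I-2: TT|Tt
T/II-2 aff ·: tt
T/III-1 un II-1×II-2: Tt
T/III-2 un ·: TT|Tt
T/III-3 ? II-1×II-2: Tt|tt
T/IV-1 un III-1×III-2: TT|Tt
⇒ T over [I-1,I-2,II-1,II-2,III-1,III-2,III-3,IV-1]: 56 consistent
W/I-1 aff ·: ww
W/I-2 un ·: WW|Ww
W/II-1 un I-1×I-2: Ww
W/II-2 aff ·: ww
W/III-1 ? II-1×II-2: Ww|ww
W/III-2 ? ·: WW|Ww|ww
W/III-3 un II-1×II-2: Ww
W/IV-1 ? III-1×III-2: WW|Ww|ww
⇒ W over [I-1,I-2,II-1,II-2,III-1,III-2,III-3,IV-1]: 22 consistent

III-1 ∈ {Tt Ww, Tt ww}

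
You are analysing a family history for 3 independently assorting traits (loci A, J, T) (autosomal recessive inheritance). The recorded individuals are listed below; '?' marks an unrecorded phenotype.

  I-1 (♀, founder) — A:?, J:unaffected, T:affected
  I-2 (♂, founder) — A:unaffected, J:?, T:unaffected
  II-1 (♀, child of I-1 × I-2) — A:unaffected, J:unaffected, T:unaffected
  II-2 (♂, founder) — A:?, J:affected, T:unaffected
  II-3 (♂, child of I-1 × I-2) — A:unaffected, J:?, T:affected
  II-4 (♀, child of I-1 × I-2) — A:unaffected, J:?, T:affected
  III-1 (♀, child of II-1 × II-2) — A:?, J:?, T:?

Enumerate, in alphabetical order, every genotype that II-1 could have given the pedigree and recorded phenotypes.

A/I-1 ? ·: AA|Aa|aa
A/I-2 un ·: AA|Aa
A/II-1 un I-1×I-2: AA|Aa
A/II-2 ? ·: AA|Aa|aa
A/II-3 un I-1×I-2: AA|Aa
A/II-4 un I-1×I-2: AA|Aa
A/III-1 ? II-1×II-2: AA|Aa|aa
⇒ A over [I-1,I-2,II-1,II-2,II-3,II-4,III-1]: 150 consistent
J/I-1 un ·: JJ|Jj
J/I-2 ? ·: JJ|Jj|jj
J/II-1 un I-1×I-2: JJ|Jj
J/II-2 aff ·: jj
J/II-3 ? I-1×I-2: JJ|Jj|jj
J/II-4 ? I-1×I-2: JJ|Jj|jj
J/III-1 ? II-1×II-2: Jj|jj
⇒ J over [I-1,I-2,II-1,II-2,II-3,II-4,III-1]: 62 consistent
T/I-1 aff ·: tt
T/I-2 un ·: Tt
T/II-1 un I-1×I-2: Tt
T/II-2 un ·: TT|Tt
T/II-3 aff I-1×I-2: tt
T/II-4 aff I-1×I-2: tt
T/III-1 ? II-1×II-2: TT|Tt|tt
⇒ T over [I-1,I-2,II-1,II-2,II-3,II-4,III-1]: 5 consistent

II-1 ∈ {AA JJ Tt, AA Jj Tt, Aa JJ Tt, Aa Jj Tt}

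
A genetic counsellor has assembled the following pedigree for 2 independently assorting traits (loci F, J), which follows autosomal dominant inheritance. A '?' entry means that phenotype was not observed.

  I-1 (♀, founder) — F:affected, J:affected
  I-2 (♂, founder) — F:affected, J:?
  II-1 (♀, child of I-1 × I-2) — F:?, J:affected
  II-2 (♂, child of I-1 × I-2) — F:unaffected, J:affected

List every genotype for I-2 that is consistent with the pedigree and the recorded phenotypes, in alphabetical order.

I-2 ∈ {Ff JJ, Ff Jj, Ff jj}

F/I-1 aff ·: Ff
F/I-2 aff ·: Ff
F/II-1 ? I-1×I-2: ff|Ff|FF
F/II-2 un I-1×I-2: ff
⇒ F over [I-1,I-2,II-1,II-2]: 3 consistent
J/I-1 aff ·: Jj|JJ
J/I-2 ? ·: jj|Jj|JJ
J/II-1 aff I-1×I-2: Jj|JJ
J/II-2 aff I-1×I-2: Jj|JJ
⇒ J over [I-1,I-2,II-1,II-2]: 15 consistent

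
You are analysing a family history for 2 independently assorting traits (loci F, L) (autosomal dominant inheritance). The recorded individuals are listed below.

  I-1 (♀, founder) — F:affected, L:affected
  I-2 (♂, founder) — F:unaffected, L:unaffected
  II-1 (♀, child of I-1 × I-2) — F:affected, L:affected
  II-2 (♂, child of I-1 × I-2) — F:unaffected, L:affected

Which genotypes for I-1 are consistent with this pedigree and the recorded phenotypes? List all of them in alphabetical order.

I-1 ∈ {Ff LL, Ff Ll}

F/I-1 aff ·: Ff
F/I-2 un ·: ff
F/II-1 aff I-1×I-2: Ff
F/II-2 un I-1×I-2: ff
⇒ F over [I-1,I-2,II-1,II-2]: 1 consistent
L/I-1 aff ·: Ll|LL
L/I-2 un ·: ll
L/II-1 aff I-1×I-2: Ll
L/II-2 aff I-1×I-2: Ll
⇒ L over [I-1,I-2,II-1,II-2]: 2 consistent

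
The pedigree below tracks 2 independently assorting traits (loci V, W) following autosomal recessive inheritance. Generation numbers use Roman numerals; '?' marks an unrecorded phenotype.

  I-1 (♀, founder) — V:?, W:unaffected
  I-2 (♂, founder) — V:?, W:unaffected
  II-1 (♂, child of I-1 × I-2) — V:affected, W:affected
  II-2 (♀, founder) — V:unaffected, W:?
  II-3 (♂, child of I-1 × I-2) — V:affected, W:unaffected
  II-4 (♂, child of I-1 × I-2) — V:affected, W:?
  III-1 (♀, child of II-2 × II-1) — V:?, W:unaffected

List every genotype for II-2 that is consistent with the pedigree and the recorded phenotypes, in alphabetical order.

II-2 ∈ {VV WW, VV Ww, Vv WW, Vv Ww}

V/I-1 ? ·: Vv|vv
V/I-2 ? ·: Vv|vv
V/II-1 aff I-1×I-2: vv
V/II-2 un ·: VV|Vv
V/II-3 aff I-1×I-2: vv
V/II-4 aff I-1×I-2: vv
V/III-1 ? II-2×II-1: Vv|vv
⇒ V over [I-1,I-2,II-1,II-2,II-3,II-4,III-1]: 12 consistent
W/I-1 un ·: Ww
W/I-2 un ·: Ww
W/II-1 aff I-1×I-2: ww
W/II-2 ? ·: WW|Ww
W/II-3 un I-1×I-2: WW|Ww
W/II-4 ? I-1×I-2: WW|Ww|ww
W/III-1 un II-2×II-1: Ww
⇒ W over [I-1,I-2,II-1,II-2,II-3,II-4,III-1]: 12 consistent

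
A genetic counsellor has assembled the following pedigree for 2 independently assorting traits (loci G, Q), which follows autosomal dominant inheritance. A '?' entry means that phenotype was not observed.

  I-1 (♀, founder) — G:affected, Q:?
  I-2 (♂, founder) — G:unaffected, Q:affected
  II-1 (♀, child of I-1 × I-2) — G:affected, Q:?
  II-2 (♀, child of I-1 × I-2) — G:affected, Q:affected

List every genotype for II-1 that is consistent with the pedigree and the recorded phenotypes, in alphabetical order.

G/I-1 aff ·: Gg|GG
G/I-2 un ·: gg
G/II-1 aff I-1×I-2: Gg
G/II-2 aff I-1×I-2: Gg
⇒ G over [I-1,I-2,II-1,II-2]: 2 consistent
Q/I-1 ? ·: qq|Qq|QQ
Q/I-2 aff ·: Qq|QQ
Q/II-1 ? I-1×I-2: qq|Qq|QQ
Q/II-2 aff I-1×I-2: Qq|QQ
⇒ Q over [I-1,I-2,II-1,II-2]: 18 consistent

II-1 ∈ {Gg QQ, Gg Qq, Gg qq}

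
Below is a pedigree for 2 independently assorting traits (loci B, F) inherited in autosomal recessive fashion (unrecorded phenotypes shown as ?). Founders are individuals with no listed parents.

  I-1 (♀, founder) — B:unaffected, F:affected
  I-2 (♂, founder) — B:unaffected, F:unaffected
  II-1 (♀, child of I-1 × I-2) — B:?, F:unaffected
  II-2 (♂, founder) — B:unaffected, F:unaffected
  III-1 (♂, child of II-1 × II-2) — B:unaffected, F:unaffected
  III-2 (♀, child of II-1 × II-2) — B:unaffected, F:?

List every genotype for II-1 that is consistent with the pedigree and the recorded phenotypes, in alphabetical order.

B/I-1 un ·: BB|Bb
B/I-2 un ·: BB|Bb
B/II-1 ? I-1×I-2: BB|Bb|bb
B/II-2 un ·: BB|Bb
B/III-1 un II-1×II-2: BB|Bb
B/III-2 un II-1×II-2: BB|Bb
⇒ B over [I-1,I-2,II-1,II-2,III-1,III-2]: 46 consistent
F/I-1 aff ·: ff
F/I-2 un ·: FF|Ff
F/II-1 un I-1×I-2: Ff
F/II-2 un ·: FF|Ff
F/III-1 un II-1×II-2: FF|Ff
F/III-2 ? II-1×II-2: FF|Ff|ff
⇒ F over [I-1,I-2,II-1,II-2,III-1,III-2]: 20 consistent

II-1 ∈ {BB Ff, Bb Ff, bb Ff}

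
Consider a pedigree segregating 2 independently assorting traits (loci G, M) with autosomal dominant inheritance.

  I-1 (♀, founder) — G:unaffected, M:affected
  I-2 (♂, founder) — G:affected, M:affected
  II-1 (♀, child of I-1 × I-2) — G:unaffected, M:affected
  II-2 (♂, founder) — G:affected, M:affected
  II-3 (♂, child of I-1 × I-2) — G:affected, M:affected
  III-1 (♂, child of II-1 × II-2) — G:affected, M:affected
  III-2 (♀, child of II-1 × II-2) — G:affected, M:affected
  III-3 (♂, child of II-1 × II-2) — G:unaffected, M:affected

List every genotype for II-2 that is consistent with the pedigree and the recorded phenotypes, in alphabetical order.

II-2 ∈ {Gg MM, Gg Mm}

G/I-1 un ·: gg
G/I-2 aff ·: Gg
G/II-1 un I-1×I-2: gg
G/II-2 aff ·: Gg
G/II-3 aff I-1×I-2: Gg
G/III-1 aff II-1×II-2: Gg
G/III-2 aff II-1×II-2: Gg
G/III-3 un II-1×II-2: gg
⇒ G over [I-1,I-2,II-1,II-2,II-3,III-1,III-2,III-3]: 1 consistent
M/I-1 aff ·: Mm|MM
M/I-2 aff ·: Mm|MM
M/II-1 aff I-1×I-2: Mm|MM
M/II-2 aff ·: Mm|MM
M/II-3 aff I-1×I-2: Mm|MM
M/III-1 aff II-1×II-2: Mm|MM
M/III-2 aff II-1×II-2: Mm|MM
M/III-3 aff II-1×II-2: Mm|MM
⇒ M over [I-1,I-2,II-1,II-2,II-3,III-1,III-2,III-3]: 159 consistent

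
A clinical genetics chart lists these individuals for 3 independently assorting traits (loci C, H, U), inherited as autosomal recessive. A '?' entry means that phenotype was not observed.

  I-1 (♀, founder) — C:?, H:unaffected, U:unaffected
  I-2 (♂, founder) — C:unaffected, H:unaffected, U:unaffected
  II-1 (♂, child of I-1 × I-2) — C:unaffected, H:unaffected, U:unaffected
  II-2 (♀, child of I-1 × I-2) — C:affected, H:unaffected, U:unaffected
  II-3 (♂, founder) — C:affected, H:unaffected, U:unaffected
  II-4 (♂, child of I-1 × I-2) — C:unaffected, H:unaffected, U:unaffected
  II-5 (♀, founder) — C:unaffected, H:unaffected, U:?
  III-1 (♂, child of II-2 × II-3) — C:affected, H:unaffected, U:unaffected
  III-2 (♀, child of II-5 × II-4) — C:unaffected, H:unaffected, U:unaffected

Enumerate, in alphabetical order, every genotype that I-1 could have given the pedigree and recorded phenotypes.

I-1 ∈ {Cc HH UU, Cc HH Uu, Cc Hh UU, Cc Hh Uu, cc HH UU, cc HH Uu, cc Hh UU, cc Hh Uu}

C/I-1 ? ·: Cc|cc
C/I-2 un ·: Cc
C/II-1 un I-1×I-2: CC|Cc
C/II-2 aff I-1×I-2: cc
C/II-3 aff ·: cc
C/II-4 un I-1×I-2: CC|Cc
C/II-5 un ·: CC|Cc
C/III-1 aff II-2×II-3: cc
C/III-2 un II-5×II-4: CC|Cc
⇒ C over [I-1,I-2,II-1,II-2,II-3,II-4,II-5,III-1,III-2]: 18 consistent
H/I-1 un ·: HH|Hh
H/I-2 un ·: HH|Hh
H/II-1 un I-1×I-2: HH|Hh
H/II-2 un I-1×I-2: HH|Hh
H/II-3 un ·: HH|Hh
H/II-4 un I-1×I-2: HH|Hh
H/II-5 un ·: HH|Hh
H/III-1 un II-2×II-3: HH|Hh
H/III-2 un II-5×II-4: HH|Hh
⇒ H over [I-1,I-2,II-1,II-2,II-3,II-4,II-5,III-1,III-2]: 303 consistent
U/I-1 un ·: UU|Uu
U/I-2 un ·: UU|Uu
U/II-1 un I-1×I-2: UU|Uu
U/II-2 un I-1×I-2: UU|Uu
U/II-3 un ·: UU|Uu
U/II-4 un I-1×I-2: UU|Uu
U/II-5 ? ·: UU|Uu|uu
U/III-1 un II-2×II-3: UU|Uu
U/III-2 un II-5×II-4: UU|Uu
⇒ U over [I-1,I-2,II-1,II-2,II-3,II-4,II-5,III-1,III-2]: 390 consistent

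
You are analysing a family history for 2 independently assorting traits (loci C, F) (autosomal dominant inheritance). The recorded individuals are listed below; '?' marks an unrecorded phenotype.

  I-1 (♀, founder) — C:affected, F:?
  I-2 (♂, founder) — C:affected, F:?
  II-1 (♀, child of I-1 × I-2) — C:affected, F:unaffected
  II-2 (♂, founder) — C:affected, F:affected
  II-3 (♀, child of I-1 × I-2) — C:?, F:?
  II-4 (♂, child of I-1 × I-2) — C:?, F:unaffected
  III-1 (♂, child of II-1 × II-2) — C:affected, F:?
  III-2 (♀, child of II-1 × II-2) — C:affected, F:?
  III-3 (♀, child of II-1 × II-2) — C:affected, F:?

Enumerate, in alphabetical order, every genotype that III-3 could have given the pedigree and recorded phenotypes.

III-3 ∈ {CC Ff, CC ff, Cc Ff, Cc ff}

C/I-1 aff ·: Cc|CC
C/I-2 aff ·: Cc|CC
C/II-1 aff I-1×I-2: Cc|CC
C/II-2 aff ·: Cc|CC
C/II-3 ? I-1×I-2: cc|Cc|CC
C/II-4 ? I-1×I-2: cc|Cc|CC
C/III-1 aff II-1×II-2: Cc|CC
C/III-2 aff II-1×II-2: Cc|CC
C/III-3 aff II-1×II-2: Cc|CC
⇒ C over [I-1,I-2,II-1,II-2,II-3,II-4,III-1,III-2,III-3]: 434 consistent
F/I-1 ? ·: ff|Ff
F/I-2 ? ·: ff|Ff
F/II-1 un I-1×I-2: ff
F/II-2 aff ·: Ff|FF
F/II-3 ? I-1×I-2: ff|Ff|FF
F/II-4 un I-1×I-2: ff
F/III-1 ? II-1×II-2: ff|Ff
F/III-2 ? II-1×II-2: ff|Ff
F/III-3 ? II-1×II-2: ff|Ff
⇒ F over [I-1,I-2,II-1,II-2,II-3,II-4,III-1,III-2,III-3]: 72 consistent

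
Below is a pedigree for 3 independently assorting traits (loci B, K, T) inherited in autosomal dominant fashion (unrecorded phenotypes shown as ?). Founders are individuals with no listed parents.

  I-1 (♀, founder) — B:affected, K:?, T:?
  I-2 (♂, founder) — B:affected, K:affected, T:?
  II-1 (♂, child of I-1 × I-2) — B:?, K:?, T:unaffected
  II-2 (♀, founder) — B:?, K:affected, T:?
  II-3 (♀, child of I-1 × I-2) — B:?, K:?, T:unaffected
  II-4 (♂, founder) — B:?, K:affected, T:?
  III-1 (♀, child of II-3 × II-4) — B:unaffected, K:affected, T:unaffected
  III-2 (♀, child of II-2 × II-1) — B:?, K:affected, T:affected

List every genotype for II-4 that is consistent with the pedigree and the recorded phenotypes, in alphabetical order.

B/I-1 aff ·: Bb|BB
B/I-2 aff ·: Bb|BB
B/II-1 ? I-1×I-2: bb|Bb|BB
B/II-2 ? ·: bb|Bb|BB
B/II-3 ? I-1×I-2: bb|Bb
B/II-4 ? ·: bb|Bb
B/III-1 un II-3×II-4: bb
B/III-2 ? II-2×II-1: bb|Bb|BB
⇒ B over [I-1,I-2,II-1,II-2,II-3,II-4,III-1,III-2]: 104 consistent
K/I-1 ? ·: kk|Kk|KK
K/I-2 aff ·: Kk|KK
K/II-1 ? I-1×I-2: kk|Kk|KK
K/II-2 aff ·: Kk|KK
K/II-3 ? I-1×I-2: kk|Kk|KK
K/II-4 aff ·: Kk|KK
K/III-1 aff II-3×II-4: Kk|KK
K/III-2 aff II-2×II-1: Kk|KK
⇒ K over [I-1,I-2,II-1,II-2,II-3,II-4,III-1,III-2]: 240 consistent
T/I-1 ? ·: tt|Tt
T/I-2 ? ·: tt|Tt
T/II-1 un I-1×I-2: tt
T/II-2 ? ·: Tt|TT
T/II-3 un I-1×I-2: tt
T/II-4 ? ·: tt|Tt
T/III-1 un II-3×II-4: tt
T/III-2 aff II-2×II-1: Tt
⇒ T over [I-1,I-2,II-1,II-2,II-3,II-4,III-1,III-2]: 16 consistent

II-4 ∈ {Bb KK Tt, Bb KK tt, Bb Kk Tt, Bb Kk tt, bb KK Tt, bb KK tt, bb Kk Tt, bb Kk tt}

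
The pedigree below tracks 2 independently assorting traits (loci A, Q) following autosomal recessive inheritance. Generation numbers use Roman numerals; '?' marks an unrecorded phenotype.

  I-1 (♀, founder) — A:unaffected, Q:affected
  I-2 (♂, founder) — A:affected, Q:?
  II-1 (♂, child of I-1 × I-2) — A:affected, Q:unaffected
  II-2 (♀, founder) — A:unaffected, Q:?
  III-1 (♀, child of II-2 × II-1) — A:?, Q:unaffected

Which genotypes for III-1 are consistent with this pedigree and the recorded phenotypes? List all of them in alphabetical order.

A/I-1 un ·: Aa
A/I-2 aff ·: aa
A/II-1 aff I-1×I-2: aa
A/II-2 un ·: AA|Aa
A/III-1 ? II-2×II-1: Aa|aa
⇒ A over [I-1,I-2,II-1,II-2,III-1]: 3 consistent
Q/I-1 aff ·: qq
Q/I-2 ? ·: QQ|Qq
Q/II-1 un I-1×I-2: Qq
Q/II-2 ? ·: QQ|Qq|qq
Q/III-1 un II-2×II-1: QQ|Qq
⇒ Q over [I-1,I-2,II-1,II-2,III-1]: 10 consistent

III-1 ∈ {Aa QQ, Aa Qq, aa QQ, aa Qq}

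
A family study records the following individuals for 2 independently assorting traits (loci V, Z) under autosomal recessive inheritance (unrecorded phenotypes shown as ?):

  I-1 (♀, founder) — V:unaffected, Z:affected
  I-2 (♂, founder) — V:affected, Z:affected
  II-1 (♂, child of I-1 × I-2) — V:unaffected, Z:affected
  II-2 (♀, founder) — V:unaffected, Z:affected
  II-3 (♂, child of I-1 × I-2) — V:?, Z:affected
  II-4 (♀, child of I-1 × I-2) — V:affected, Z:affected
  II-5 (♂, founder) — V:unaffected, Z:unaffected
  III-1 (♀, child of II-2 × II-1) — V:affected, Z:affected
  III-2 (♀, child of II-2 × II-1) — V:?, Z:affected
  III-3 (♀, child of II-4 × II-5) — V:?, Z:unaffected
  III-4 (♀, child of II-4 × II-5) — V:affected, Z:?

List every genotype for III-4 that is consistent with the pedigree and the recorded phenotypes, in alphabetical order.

III-4 ∈ {vv Zz, vv zz}

V/I-1 un ·: Vv
V/I-2 aff ·: vv
V/II-1 un I-1×I-2: Vv
V/II-2 un ·: Vv
V/II-3 ? I-1×I-2: Vv|vv
V/II-4 aff I-1×I-2: vv
V/II-5 un ·: Vv
V/III-1 aff II-2×II-1: vv
V/III-2 ? II-2×II-1: VV|Vv|vv
V/III-3 ? II-4×II-5: Vv|vv
V/III-4 aff II-4×II-5: vv
⇒ V over [I-1,I-2,II-1,II-2,II-3,II-4,II-5,III-1,III-2,III-3,III-4]: 12 consistent
Z/I-1 aff ·: zz
Z/I-2 aff ·: zz
Z/II-1 aff I-1×I-2: zz
Z/II-2 aff ·: zz
Z/II-3 aff I-1×I-2: zz
Z/II-4 aff I-1×I-2: zz
Z/II-5 un ·: ZZ|Zz
Z/III-1 aff II-2×II-1: zz
Z/III-2 aff II-2×II-1: zz
Z/III-3 un II-4×II-5: Zz
Z/III-4 ? II-4×II-5: Zz|zz
⇒ Z over [I-1,I-2,II-1,II-2,II-3,II-4,II-5,III-1,III-2,III-3,III-4]: 3 consistent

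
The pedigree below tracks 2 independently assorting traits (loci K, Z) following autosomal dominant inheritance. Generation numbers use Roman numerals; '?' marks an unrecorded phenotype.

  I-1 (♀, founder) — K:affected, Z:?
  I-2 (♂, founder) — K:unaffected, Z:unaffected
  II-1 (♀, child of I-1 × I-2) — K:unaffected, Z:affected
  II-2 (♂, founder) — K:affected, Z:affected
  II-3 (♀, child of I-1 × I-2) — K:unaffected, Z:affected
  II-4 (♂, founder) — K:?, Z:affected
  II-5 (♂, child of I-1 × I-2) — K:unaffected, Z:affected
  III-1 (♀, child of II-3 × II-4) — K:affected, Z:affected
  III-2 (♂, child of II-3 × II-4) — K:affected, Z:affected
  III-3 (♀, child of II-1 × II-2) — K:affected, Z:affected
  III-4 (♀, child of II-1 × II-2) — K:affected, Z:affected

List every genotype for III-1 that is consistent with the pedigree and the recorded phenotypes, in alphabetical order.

K/I-1 aff ·: Kk
K/I-2 un ·: kk
K/II-1 un I-1×I-2: kk
K/II-2 aff ·: Kk|KK
K/II-3 un I-1×I-2: kk
K/II-4 ? ·: Kk|KK
K/II-5 un I-1×I-2: kk
K/III-1 aff II-3×II-4: Kk
K/III-2 aff II-3×II-4: Kk
K/III-3 aff II-1×II-2: Kk
K/III-4 aff II-1×II-2: Kk
⇒ K over [I-1,I-2,II-1,II-2,II-3,II-4,II-5,III-1,III-2,III-3,III-4]: 4 consistent
Z/I-1 ? ·: Zz|ZZ
Z/I-2 un ·: zz
Z/II-1 aff I-1×I-2: Zz
Z/II-2 aff ·: Zz|ZZ
Z/II-3 aff I-1×I-2: Zz
Z/II-4 aff ·: Zz|ZZ
Z/II-5 aff I-1×I-2: Zz
Z/III-1 aff II-3×II-4: Zz|ZZ
Z/III-2 aff II-3×II-4: Zz|ZZ
Z/III-3 aff II-1×II-2: Zz|ZZ
Z/III-4 aff II-1×II-2: Zz|ZZ
⇒ Z over [I-1,I-2,II-1,II-2,II-3,II-4,II-5,III-1,III-2,III-3,III-4]: 128 consistent

III-1 ∈ {Kk ZZ, Kk Zz}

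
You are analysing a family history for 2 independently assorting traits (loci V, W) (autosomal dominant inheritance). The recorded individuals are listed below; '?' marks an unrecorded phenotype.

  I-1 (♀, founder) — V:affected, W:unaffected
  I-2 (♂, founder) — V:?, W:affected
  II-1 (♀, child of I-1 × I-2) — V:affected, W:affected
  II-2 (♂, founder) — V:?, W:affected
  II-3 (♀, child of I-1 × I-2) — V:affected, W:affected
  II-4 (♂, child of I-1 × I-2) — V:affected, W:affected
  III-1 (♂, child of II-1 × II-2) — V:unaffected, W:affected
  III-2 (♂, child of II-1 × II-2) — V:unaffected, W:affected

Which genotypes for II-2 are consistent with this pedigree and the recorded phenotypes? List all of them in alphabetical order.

V/I-1 aff ·: Vv|VV
V/I-2 ? ·: vv|Vv|VV
V/II-1 aff I-1×I-2: Vv
V/II-2 ? ·: vv|Vv
V/II-3 aff I-1×I-2: Vv|VV
V/II-4 aff I-1×I-2: Vv|VV
V/III-1 un II-1×II-2: vv
V/III-2 un II-1×II-2: vv
⇒ V over [I-1,I-2,II-1,II-2,II-3,II-4,III-1,III-2]: 28 consistent
W/I-1 un ·: ww
W/I-2 aff ·: Ww|WW
W/II-1 aff I-1×I-2: Ww
W/II-2 aff ·: Ww|WW
W/II-3 aff I-1×I-2: Ww
W/II-4 aff I-1×I-2: Ww
W/III-1 aff II-1×II-2: Ww|WW
W/III-2 aff II-1×II-2: Ww|WW
⇒ W over [I-1,I-2,II-1,II-2,II-3,II-4,III-1,III-2]: 16 consistent

II-2 ∈ {Vv WW, Vv Ww, vv WW, vv Ww}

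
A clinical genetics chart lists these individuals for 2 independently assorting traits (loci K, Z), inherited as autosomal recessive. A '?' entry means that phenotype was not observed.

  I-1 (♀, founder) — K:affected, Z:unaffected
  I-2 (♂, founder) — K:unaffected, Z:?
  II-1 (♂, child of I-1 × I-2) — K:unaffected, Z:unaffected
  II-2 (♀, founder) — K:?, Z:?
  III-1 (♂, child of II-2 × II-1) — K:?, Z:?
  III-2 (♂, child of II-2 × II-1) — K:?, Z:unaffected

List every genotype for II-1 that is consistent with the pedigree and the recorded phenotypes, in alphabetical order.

II-1 ∈ {Kk ZZ, Kk Zz}

K/I-1 aff ·: kk
K/I-2 un ·: KK|Kk
K/II-1 un I-1×I-2: Kk
K/II-2 ? ·: KK|Kk|kk
K/III-1 ? II-2×II-1: KK|Kk|kk
K/III-2 ? II-2×II-1: KK|Kk|kk
⇒ K over [I-1,I-2,II-1,II-2,III-1,III-2]: 34 consistent
Z/I-1 un ·: ZZ|Zz
Z/I-2 ? ·: ZZ|Zz|zz
Z/II-1 un I-1×I-2: ZZ|Zz
Z/II-2 ? ·: ZZ|Zz|zz
Z/III-1 ? II-2×II-1: ZZ|Zz|zz
Z/III-2 un II-2×II-1: ZZ|Zz
⇒ Z over [I-1,I-2,II-1,II-2,III-1,III-2]: 84 consistent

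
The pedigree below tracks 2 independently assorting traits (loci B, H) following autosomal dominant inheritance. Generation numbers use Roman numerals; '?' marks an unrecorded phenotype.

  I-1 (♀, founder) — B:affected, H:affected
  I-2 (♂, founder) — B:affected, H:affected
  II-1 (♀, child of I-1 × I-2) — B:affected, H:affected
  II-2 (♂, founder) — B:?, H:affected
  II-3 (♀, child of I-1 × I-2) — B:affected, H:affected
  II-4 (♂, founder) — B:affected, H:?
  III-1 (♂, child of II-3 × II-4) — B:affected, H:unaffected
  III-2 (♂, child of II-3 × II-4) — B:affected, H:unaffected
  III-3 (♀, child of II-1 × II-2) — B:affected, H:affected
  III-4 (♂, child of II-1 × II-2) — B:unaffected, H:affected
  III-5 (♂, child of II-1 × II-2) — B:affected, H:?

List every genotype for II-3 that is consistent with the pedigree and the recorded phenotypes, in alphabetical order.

B/I-1 aff ·: Bb|BB
B/I-2 aff ·: Bb|BB
B/II-1 aff I-1×I-2: Bb
B/II-2 ? ·: bb|Bb
B/II-3 aff I-1×I-2: Bb|BB
B/II-4 aff ·: Bb|BB
B/III-1 aff II-3×II-4: Bb|BB
B/III-2 aff II-3×II-4: Bb|BB
B/III-3 aff II-1×II-2: Bb|BB
B/III-4 un II-1×II-2: bb
B/III-5 aff II-1×II-2: Bb|BB
⇒ B over [I-1,I-2,II-1,II-2,II-3,II-4,III-1,III-2,III-3,III-4,III-5]: 195 consistent
H/I-1 aff ·: Hh|HH
H/I-2 aff ·: Hh|HH
H/II-1 aff I-1×I-2: Hh|HH
H/II-2 aff ·: Hh|HH
H/II-3 aff I-1×I-2: Hh
H/II-4 ? ·: hh|Hh
H/III-1 un II-3×II-4: hh
H/III-2 un II-3×II-4: hh
H/III-3 aff II-1×II-2: Hh|HH
H/III-4 aff II-1×II-2: Hh|HH
H/III-5 ? II-1×II-2: hh|Hh|HH
⇒ H over [I-1,I-2,II-1,II-2,II-3,II-4,III-1,III-2,III-3,III-4,III-5]: 174 consistent

II-3 ∈ {BB Hh, Bb Hh}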